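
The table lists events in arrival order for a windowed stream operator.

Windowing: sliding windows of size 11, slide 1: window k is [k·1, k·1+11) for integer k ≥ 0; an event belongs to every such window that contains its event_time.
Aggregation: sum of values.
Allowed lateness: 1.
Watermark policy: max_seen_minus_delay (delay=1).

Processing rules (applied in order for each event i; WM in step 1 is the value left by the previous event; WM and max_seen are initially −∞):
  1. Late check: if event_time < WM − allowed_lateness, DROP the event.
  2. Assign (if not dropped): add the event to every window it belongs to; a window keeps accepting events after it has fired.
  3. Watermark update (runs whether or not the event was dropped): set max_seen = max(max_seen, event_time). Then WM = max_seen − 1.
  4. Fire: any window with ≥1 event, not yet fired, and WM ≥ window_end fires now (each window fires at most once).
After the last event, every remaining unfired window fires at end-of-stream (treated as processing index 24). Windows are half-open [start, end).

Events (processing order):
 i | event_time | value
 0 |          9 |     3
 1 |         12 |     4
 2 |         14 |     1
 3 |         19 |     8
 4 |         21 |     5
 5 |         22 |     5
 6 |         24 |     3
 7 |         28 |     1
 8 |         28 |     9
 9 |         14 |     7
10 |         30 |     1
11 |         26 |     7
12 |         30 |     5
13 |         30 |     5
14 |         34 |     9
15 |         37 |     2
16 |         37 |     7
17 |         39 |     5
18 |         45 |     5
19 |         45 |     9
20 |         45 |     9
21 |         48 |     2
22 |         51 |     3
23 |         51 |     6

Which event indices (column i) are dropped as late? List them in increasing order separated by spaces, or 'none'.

i=0 t=9 v=3: → [9,20),[8,19),[7,18),[6,17),[5,16),[4,15),[3,14),[2,13),[1,12),[0,11); WM=8
i=1 t=12 v=4: → [12,23),[11,22),[10,21),[9,20),[8,19),[7,18),[6,17),[5,16),[4,15),[3,14),[2,13); WM=11; [0,11) fires=3
i=2 t=14 v=1: → [14,25),[13,24),[12,23),[11,22),[10,21),[9,20),[8,19),[7,18),[6,17),[5,16),[4,15); WM=13; [1,12) fires=3 [2,13) fires=7
i=3 t=19 v=8: → [19,30),[18,29),[17,28),[16,27),[15,26),[14,25),[13,24),[12,23),[11,22),[10,21),[9,20); WM=18; [3,14) fires=7 [4,15) fires=8 [5,16) fires=8 [6,17) fires=8 [7,18) fires=8
i=4 t=21 v=5: → [21,32),[20,31),[19,30),[18,29),[17,28),[16,27),[15,26),[14,25),[13,24),[12,23),[11,22); WM=20; [8,19) fires=8 [9,20) fires=16
i=5 t=22 v=5: → [22,33),[21,32),[20,31),[19,30),[18,29),[17,28),[16,27),[15,26),[14,25),[13,24),[12,23); WM=21; [10,21) fires=13
i=6 t=24 v=3: → [24,35),[23,34),[22,33),[21,32),[20,31),[19,30),[18,29),[17,28),[16,27),[15,26),[14,25); WM=23; [11,22) fires=18 [12,23) fires=23
i=7 t=28 v=1: → [28,39),[27,38),[26,37),[25,36),[24,35),[23,34),[22,33),[21,32),[20,31),[19,30),[18,29); WM=27; [13,24) fires=19 [14,25) fires=22 [15,26) fires=21 [16,27) fires=21
i=8 t=28 v=9: → [28,39),[27,38),[26,37),[25,36),[24,35),[23,34),[22,33),[21,32),[20,31),[19,30),[18,29); WM=27
i=9 t=14 v=7: DROP (t<27-1); WM=27
i=10 t=30 v=1: → [30,41),[29,40),[28,39),[27,38),[26,37),[25,36),[24,35),[23,34),[22,33),[21,32),[20,31); WM=29; [17,28) fires=21 [18,29) fires=31
i=11 t=26 v=7: DROP (t<29-1); WM=29
i=12 t=30 v=5: → [30,41),[29,40),[28,39),[27,38),[26,37),[25,36),[24,35),[23,34),[22,33),[21,32),[20,31); WM=29
i=13 t=30 v=5: → [30,41),[29,40),[28,39),[27,38),[26,37),[25,36),[24,35),[23,34),[22,33),[21,32),[20,31); WM=29
i=14 t=34 v=9: → [34,45),[33,44),[32,43),[31,42),[30,41),[29,40),[28,39),[27,38),[26,37),[25,36),[24,35); WM=33; [19,30) fires=31 [20,31) fires=34 [21,32) fires=34 [22,33) fires=29
i=15 t=37 v=2: → [37,48),[36,47),[35,46),[34,45),[33,44),[32,43),[31,42),[30,41),[29,40),[28,39),[27,38); WM=36; [23,34) fires=24 [24,35) fires=33 [25,36) fires=30
i=16 t=37 v=7: → [37,48),[36,47),[35,46),[34,45),[33,44),[32,43),[31,42),[30,41),[29,40),[28,39),[27,38); WM=36
i=17 t=39 v=5: → [39,50),[38,49),[37,48),[36,47),[35,46),[34,45),[33,44),[32,43),[31,42),[30,41),[29,40); WM=38; [26,37) fires=30 [27,38) fires=39
i=18 t=45 v=5: → [45,56),[44,55),[43,54),[42,53),[41,52),[40,51),[39,50),[38,49),[37,48),[36,47),[35,46); WM=44; [28,39) fires=39 [29,40) fires=34 [30,41) fires=34 [31,42) fires=23 [32,43) fires=23 [33,44) fires=23
i=19 t=45 v=9: → [45,56),[44,55),[43,54),[42,53),[41,52),[40,51),[39,50),[38,49),[37,48),[36,47),[35,46); WM=44
i=20 t=45 v=9: → [45,56),[44,55),[43,54),[42,53),[41,52),[40,51),[39,50),[38,49),[37,48),[36,47),[35,46); WM=44
i=21 t=48 v=2: → [48,59),[47,58),[46,57),[45,56),[44,55),[43,54),[42,53),[41,52),[40,51),[39,50),[38,49); WM=47; [34,45) fires=23 [35,46) fires=37 [36,47) fires=37
i=22 t=51 v=3: → [51,62),[50,61),[49,60),[48,59),[47,58),[46,57),[45,56),[44,55),[43,54),[42,53),[41,52); WM=50; [37,48) fires=37 [38,49) fires=30 [39,50) fires=30
i=23 t=51 v=6: → [51,62),[50,61),[49,60),[48,59),[47,58),[46,57),[45,56),[44,55),[43,54),[42,53),[41,52); WM=50

9 11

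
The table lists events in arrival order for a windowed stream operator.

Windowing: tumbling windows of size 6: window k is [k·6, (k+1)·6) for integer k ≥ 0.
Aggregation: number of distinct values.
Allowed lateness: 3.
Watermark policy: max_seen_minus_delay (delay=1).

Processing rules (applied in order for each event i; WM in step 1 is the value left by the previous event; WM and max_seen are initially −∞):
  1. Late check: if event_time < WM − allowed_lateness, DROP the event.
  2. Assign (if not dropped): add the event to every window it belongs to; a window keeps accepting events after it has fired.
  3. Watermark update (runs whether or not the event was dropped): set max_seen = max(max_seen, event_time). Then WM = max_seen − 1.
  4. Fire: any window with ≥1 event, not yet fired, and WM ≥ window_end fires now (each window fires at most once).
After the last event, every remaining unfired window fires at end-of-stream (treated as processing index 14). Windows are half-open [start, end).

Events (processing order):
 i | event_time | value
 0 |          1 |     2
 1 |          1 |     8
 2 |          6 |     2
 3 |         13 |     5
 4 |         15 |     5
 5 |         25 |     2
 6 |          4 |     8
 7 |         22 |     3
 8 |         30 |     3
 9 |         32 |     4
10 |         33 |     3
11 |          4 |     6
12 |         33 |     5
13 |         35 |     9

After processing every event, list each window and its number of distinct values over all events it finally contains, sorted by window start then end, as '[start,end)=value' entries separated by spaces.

[0,6)=2 [6,12)=1 [12,18)=1 [18,24)=1 [24,30)=1 [30,36)=4

i=0 t=1 v=2: → [0,6); WM=0
i=1 t=1 v=8: → [0,6); WM=0
i=2 t=6 v=2: → [6,12); WM=5
i=3 t=13 v=5: → [12,18); WM=12; [0,6) fires=2 [6,12) fires=1
i=4 t=15 v=5: → [12,18); WM=14
i=5 t=25 v=2: → [24,30); WM=24; [12,18) fires=1
i=6 t=4 v=8: DROP (t<24-3); WM=24
i=7 t=22 v=3: → [18,24); WM=24; [18,24) fires=1
i=8 t=30 v=3: → [30,36); WM=29
i=9 t=32 v=4: → [30,36); WM=31; [24,30) fires=1
i=10 t=33 v=3: → [30,36); WM=32
i=11 t=4 v=6: DROP (t<32-3); WM=32
i=12 t=33 v=5: → [30,36); WM=32
i=13 t=35 v=9: → [30,36); WM=34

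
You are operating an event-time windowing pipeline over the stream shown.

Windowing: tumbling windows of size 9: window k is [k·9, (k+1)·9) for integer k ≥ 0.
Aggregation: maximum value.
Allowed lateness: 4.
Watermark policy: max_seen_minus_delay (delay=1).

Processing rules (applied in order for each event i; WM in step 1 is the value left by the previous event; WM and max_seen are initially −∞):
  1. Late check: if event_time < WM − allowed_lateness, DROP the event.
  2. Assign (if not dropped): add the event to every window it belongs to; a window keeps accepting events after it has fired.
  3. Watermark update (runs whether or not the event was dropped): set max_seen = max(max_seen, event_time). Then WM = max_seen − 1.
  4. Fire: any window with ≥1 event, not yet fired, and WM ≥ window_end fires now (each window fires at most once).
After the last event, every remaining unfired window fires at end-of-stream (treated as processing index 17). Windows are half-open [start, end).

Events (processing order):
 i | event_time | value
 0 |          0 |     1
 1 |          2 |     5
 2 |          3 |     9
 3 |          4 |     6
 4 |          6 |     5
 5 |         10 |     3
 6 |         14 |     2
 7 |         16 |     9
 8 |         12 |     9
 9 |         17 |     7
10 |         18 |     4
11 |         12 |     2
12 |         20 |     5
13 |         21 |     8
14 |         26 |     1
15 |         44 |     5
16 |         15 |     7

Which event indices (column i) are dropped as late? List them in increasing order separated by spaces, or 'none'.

i=0 t=0 v=1: → [0,9); WM=-1
i=1 t=2 v=5: → [0,9); WM=1
i=2 t=3 v=9: → [0,9); WM=2
i=3 t=4 v=6: → [0,9); WM=3
i=4 t=6 v=5: → [0,9); WM=5
i=5 t=10 v=3: → [9,18); WM=9; [0,9) fires=9
i=6 t=14 v=2: → [9,18); WM=13
i=7 t=16 v=9: → [9,18); WM=15
i=8 t=12 v=9: → [9,18); WM=15
i=9 t=17 v=7: → [9,18); WM=16
i=10 t=18 v=4: → [18,27); WM=17
i=11 t=12 v=2: DROP (t<17-4); WM=17
i=12 t=20 v=5: → [18,27); WM=19; [9,18) fires=9
i=13 t=21 v=8: → [18,27); WM=20
i=14 t=26 v=1: → [18,27); WM=25
i=15 t=44 v=5: → [36,45); WM=43; [18,27) fires=8
i=16 t=15 v=7: DROP (t<43-4); WM=43

11 16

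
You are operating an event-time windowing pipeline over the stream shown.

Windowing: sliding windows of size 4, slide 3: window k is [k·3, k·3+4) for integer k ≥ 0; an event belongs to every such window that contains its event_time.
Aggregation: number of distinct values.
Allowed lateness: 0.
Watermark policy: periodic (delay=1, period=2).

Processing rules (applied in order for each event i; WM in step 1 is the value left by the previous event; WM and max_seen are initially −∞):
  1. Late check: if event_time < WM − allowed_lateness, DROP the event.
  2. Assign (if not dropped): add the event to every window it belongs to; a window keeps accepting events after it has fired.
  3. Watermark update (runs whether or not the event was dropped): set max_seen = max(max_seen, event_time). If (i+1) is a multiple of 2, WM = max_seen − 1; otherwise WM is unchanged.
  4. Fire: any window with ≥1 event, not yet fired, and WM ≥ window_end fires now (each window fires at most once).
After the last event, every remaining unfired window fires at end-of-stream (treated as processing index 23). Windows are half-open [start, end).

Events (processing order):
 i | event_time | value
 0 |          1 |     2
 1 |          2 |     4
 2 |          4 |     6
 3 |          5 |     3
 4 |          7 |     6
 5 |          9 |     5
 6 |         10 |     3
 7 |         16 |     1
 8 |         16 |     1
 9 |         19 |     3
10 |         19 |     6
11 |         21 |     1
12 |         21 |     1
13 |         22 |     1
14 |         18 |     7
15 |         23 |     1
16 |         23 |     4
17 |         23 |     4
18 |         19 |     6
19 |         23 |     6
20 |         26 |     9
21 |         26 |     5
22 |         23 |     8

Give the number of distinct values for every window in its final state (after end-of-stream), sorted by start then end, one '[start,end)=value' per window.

i=0 t=1 v=2: → [0,4); WM=−∞
i=1 t=2 v=4: → [0,4); WM=1
i=2 t=4 v=6: → [3,7); WM=1
i=3 t=5 v=3: → [3,7); WM=4; [0,4) fires=2
i=4 t=7 v=6: → [6,10); WM=4
i=5 t=9 v=5: → [9,13),[6,10); WM=8; [3,7) fires=2
i=6 t=10 v=3: → [9,13); WM=8
i=7 t=16 v=1: → [15,19); WM=15; [6,10) fires=2 [9,13) fires=2
i=8 t=16 v=1: → [15,19); WM=15
i=9 t=19 v=3: → [18,22); WM=18
i=10 t=19 v=6: → [18,22); WM=18
i=11 t=21 v=1: → [21,25),[18,22); WM=20; [15,19) fires=1
i=12 t=21 v=1: → [21,25),[18,22); WM=20
i=13 t=22 v=1: → [21,25); WM=21
i=14 t=18 v=7: DROP (t<21-0); WM=21
i=15 t=23 v=1: → [21,25); WM=22; [18,22) fires=3
i=16 t=23 v=4: → [21,25); WM=22
i=17 t=23 v=4: → [21,25); WM=22
i=18 t=19 v=6: DROP (t<22-0); WM=22
i=19 t=23 v=6: → [21,25); WM=22
i=20 t=26 v=9: → [24,28); WM=22
i=21 t=26 v=5: → [24,28); WM=25; [21,25) fires=3
i=22 t=23 v=8: DROP (t<25-0); WM=25

[0,4)=2 [3,7)=2 [6,10)=2 [9,13)=2 [15,19)=1 [18,22)=3 [21,25)=3 [24,28)=2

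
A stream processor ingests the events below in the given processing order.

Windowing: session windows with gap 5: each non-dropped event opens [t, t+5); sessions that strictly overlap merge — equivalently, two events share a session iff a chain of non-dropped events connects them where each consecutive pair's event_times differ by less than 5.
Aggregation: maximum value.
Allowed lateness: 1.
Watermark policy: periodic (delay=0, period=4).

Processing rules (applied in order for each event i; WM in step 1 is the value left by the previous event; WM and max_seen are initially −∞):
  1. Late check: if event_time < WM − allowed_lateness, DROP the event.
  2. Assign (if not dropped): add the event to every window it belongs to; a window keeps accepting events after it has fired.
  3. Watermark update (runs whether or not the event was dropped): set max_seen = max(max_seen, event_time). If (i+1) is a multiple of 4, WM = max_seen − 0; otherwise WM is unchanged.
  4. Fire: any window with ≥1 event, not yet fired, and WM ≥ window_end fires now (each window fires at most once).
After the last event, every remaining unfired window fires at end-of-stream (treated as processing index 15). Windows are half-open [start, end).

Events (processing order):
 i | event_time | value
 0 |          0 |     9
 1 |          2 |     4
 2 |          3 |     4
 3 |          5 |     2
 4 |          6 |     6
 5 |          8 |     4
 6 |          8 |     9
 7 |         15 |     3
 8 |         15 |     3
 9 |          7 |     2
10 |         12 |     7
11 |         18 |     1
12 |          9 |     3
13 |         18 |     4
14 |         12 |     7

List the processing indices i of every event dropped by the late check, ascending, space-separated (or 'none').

i=0 t=0 v=9: → [0,5); WM=−∞
i=1 t=2 v=4: → [0,7); WM=−∞
i=2 t=3 v=4: → [0,8); WM=−∞
i=3 t=5 v=2: → [0,10); WM=5
i=4 t=6 v=6: → [0,11); WM=5
i=5 t=8 v=4: → [0,13); WM=5
i=6 t=8 v=9: → [0,13); WM=5
i=7 t=15 v=3: → [15,20); WM=15
i=8 t=15 v=3: → [15,20); WM=15
i=9 t=7 v=2: DROP (t<15-1); WM=15
i=10 t=12 v=7: DROP (t<15-1); WM=15
i=11 t=18 v=1: → [15,23); WM=18
i=12 t=9 v=3: DROP (t<18-1); WM=18
i=13 t=18 v=4: → [15,23); WM=18
i=14 t=12 v=7: DROP (t<18-1); WM=18

9 10 12 14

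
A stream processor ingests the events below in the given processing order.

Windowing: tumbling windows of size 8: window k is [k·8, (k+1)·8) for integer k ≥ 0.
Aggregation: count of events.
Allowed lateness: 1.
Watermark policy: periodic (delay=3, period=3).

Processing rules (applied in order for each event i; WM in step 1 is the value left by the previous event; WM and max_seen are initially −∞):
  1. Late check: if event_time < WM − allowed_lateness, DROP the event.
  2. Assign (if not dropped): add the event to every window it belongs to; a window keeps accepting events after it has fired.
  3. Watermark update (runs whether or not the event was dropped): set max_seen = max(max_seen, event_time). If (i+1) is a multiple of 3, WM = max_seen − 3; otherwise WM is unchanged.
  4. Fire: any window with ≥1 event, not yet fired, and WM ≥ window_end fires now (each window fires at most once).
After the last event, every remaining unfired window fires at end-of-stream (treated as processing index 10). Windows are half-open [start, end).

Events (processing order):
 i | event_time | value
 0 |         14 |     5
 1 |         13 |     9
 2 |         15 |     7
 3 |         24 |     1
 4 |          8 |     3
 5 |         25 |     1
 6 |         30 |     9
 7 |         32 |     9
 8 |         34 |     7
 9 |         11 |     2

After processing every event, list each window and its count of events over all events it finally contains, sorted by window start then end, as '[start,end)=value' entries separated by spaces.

i=0 t=14 v=5: → [8,16); WM=−∞
i=1 t=13 v=9: → [8,16); WM=−∞
i=2 t=15 v=7: → [8,16); WM=12
i=3 t=24 v=1: → [24,32); WM=12
i=4 t=8 v=3: DROP (t<12-1); WM=12
i=5 t=25 v=1: → [24,32); WM=22; [8,16) fires=3
i=6 t=30 v=9: → [24,32); WM=22
i=7 t=32 v=9: → [32,40); WM=22
i=8 t=34 v=7: → [32,40); WM=31
i=9 t=11 v=2: DROP (t<31-1); WM=31

[8,16)=3 [24,32)=3 [32,40)=2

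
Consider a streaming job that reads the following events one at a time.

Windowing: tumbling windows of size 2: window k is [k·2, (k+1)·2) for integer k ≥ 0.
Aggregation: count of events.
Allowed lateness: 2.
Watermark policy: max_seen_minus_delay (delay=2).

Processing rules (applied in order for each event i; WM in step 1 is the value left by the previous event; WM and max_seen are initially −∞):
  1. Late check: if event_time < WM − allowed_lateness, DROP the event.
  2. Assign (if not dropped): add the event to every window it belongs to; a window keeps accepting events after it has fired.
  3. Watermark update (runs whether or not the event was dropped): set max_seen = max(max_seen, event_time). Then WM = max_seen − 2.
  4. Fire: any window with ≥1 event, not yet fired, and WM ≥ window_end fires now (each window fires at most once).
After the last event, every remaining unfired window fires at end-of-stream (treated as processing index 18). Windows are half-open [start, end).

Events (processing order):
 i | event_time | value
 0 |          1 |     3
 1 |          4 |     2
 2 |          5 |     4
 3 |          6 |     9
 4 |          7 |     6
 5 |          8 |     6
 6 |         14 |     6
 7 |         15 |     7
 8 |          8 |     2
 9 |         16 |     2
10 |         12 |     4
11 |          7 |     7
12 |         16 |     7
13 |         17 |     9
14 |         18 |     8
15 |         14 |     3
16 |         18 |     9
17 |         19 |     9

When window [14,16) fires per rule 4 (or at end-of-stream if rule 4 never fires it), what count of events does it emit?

i=0 t=1 v=3: → [0,2); WM=-1
i=1 t=4 v=2: → [4,6); WM=2; [0,2) fires=1
i=2 t=5 v=4: → [4,6); WM=3
i=3 t=6 v=9: → [6,8); WM=4
i=4 t=7 v=6: → [6,8); WM=5
i=5 t=8 v=6: → [8,10); WM=6; [4,6) fires=2
i=6 t=14 v=6: → [14,16); WM=12; [6,8) fires=2 [8,10) fires=1
i=7 t=15 v=7: → [14,16); WM=13
i=8 t=8 v=2: DROP (t<13-2); WM=13
i=9 t=16 v=2: → [16,18); WM=14
i=10 t=12 v=4: → [12,14); WM=14; [12,14) fires=1
i=11 t=7 v=7: DROP (t<14-2); WM=14
i=12 t=16 v=7: → [16,18); WM=14
i=13 t=17 v=9: → [16,18); WM=15
i=14 t=18 v=8: → [18,20); WM=16; [14,16) fires=2
i=15 t=14 v=3: → [14,16); WM=16
i=16 t=18 v=9: → [18,20); WM=16
i=17 t=19 v=9: → [18,20); WM=17

2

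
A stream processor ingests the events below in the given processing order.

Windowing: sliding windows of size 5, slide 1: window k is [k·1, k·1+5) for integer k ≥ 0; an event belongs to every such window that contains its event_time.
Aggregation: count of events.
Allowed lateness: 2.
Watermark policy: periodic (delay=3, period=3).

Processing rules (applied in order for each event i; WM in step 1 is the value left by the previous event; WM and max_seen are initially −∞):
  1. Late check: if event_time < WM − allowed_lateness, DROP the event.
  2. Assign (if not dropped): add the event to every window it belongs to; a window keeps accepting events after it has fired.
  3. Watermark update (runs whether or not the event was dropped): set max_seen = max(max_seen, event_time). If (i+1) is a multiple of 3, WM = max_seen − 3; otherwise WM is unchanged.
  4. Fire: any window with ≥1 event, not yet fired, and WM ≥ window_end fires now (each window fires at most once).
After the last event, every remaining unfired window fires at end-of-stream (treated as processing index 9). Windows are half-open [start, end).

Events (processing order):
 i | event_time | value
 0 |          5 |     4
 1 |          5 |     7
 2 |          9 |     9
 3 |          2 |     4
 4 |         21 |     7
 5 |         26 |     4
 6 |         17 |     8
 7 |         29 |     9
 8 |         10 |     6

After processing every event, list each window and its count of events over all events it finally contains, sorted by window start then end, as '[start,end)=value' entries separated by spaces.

i=0 t=5 v=4: → [5,10),[4,9),[3,8),[2,7),[1,6); WM=−∞
i=1 t=5 v=7: → [5,10),[4,9),[3,8),[2,7),[1,6); WM=−∞
i=2 t=9 v=9: → [9,14),[8,13),[7,12),[6,11),[5,10); WM=6; [1,6) fires=2
i=3 t=2 v=4: DROP (t<6-2); WM=6
i=4 t=21 v=7: → [21,26),[20,25),[19,24),[18,23),[17,22); WM=6
i=5 t=26 v=4: → [26,31),[25,30),[24,29),[23,28),[22,27); WM=23; [2,7) fires=2 [3,8) fires=2 [4,9) fires=2 [5,10) fires=3 [6,11) fires=1 [7,12) fires=1 [8,13) fires=1 [9,14) fires=1 [17,22) fires=1 [18,23) fires=1
i=6 t=17 v=8: DROP (t<23-2); WM=23
i=7 t=29 v=9: → [29,34),[28,33),[27,32),[26,31),[25,30); WM=23
i=8 t=10 v=6: DROP (t<23-2); WM=26; [19,24) fires=1 [20,25) fires=1 [21,26) fires=1

[1,6)=2 [2,7)=2 [3,8)=2 [4,9)=2 [5,10)=3 [6,11)=1 [7,12)=1 [8,13)=1 [9,14)=1 [17,22)=1 [18,23)=1 [19,24)=1 [20,25)=1 [21,26)=1 [22,27)=1 [23,28)=1 [24,29)=1 [25,30)=2 [26,31)=2 [27,32)=1 [28,33)=1 [29,34)=1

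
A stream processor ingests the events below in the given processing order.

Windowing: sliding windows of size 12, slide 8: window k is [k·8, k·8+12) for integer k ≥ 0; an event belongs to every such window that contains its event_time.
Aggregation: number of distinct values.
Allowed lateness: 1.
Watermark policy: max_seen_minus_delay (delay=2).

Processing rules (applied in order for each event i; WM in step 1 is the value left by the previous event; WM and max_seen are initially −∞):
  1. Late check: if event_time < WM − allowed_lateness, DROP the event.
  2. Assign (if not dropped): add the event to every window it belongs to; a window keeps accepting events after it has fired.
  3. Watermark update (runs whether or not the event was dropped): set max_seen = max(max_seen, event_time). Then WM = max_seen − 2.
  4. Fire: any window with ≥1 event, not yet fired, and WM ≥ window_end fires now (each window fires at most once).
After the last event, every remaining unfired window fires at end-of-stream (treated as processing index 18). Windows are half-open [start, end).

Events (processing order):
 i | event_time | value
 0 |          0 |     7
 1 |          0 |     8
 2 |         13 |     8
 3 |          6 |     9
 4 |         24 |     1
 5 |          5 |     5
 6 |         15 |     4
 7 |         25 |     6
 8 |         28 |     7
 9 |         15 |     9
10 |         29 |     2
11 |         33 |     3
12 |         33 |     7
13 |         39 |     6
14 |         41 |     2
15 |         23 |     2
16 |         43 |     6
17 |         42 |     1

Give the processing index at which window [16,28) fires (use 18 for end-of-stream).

i=0 t=0 v=7: → [0,12); WM=-2
i=1 t=0 v=8: → [0,12); WM=-2
i=2 t=13 v=8: → [8,20); WM=11
i=3 t=6 v=9: DROP (t<11-1); WM=11
i=4 t=24 v=1: → [24,36),[16,28); WM=22; [0,12) fires=2 [8,20) fires=1
i=5 t=5 v=5: DROP (t<22-1); WM=22
i=6 t=15 v=4: DROP (t<22-1); WM=22
i=7 t=25 v=6: → [24,36),[16,28); WM=23
i=8 t=28 v=7: → [24,36); WM=26
i=9 t=15 v=9: DROP (t<26-1); WM=26
i=10 t=29 v=2: → [24,36); WM=27
i=11 t=33 v=3: → [32,44),[24,36); WM=31; [16,28) fires=2
i=12 t=33 v=7: → [32,44),[24,36); WM=31
i=13 t=39 v=6: → [32,44); WM=37; [24,36) fires=5
i=14 t=41 v=2: → [40,52),[32,44); WM=39
i=15 t=23 v=2: DROP (t<39-1); WM=39
i=16 t=43 v=6: → [40,52),[32,44); WM=41
i=17 t=42 v=1: → [40,52),[32,44); WM=41

11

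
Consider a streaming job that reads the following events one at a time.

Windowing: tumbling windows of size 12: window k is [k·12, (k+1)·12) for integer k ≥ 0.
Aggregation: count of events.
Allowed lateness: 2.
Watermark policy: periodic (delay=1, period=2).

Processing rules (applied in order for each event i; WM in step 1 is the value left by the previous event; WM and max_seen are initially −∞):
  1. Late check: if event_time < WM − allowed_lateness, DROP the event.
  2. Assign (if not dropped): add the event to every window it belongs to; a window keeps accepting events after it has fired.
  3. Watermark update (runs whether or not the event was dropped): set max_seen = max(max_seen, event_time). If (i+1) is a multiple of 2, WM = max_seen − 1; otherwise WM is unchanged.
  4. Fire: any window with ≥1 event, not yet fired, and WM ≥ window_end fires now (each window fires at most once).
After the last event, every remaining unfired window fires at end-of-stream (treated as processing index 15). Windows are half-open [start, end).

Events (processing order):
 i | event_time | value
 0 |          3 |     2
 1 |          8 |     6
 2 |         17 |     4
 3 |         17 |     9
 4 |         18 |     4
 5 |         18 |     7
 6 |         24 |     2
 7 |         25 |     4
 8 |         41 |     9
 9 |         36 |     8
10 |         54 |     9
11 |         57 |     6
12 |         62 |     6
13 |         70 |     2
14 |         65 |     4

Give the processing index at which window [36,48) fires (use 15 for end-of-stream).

11

i=0 t=3 v=2: → [0,12); WM=−∞
i=1 t=8 v=6: → [0,12); WM=7
i=2 t=17 v=4: → [12,24); WM=7
i=3 t=17 v=9: → [12,24); WM=16; [0,12) fires=2
i=4 t=18 v=4: → [12,24); WM=16
i=5 t=18 v=7: → [12,24); WM=17
i=6 t=24 v=2: → [24,36); WM=17
i=7 t=25 v=4: → [24,36); WM=24; [12,24) fires=4
i=8 t=41 v=9: → [36,48); WM=24
i=9 t=36 v=8: → [36,48); WM=40; [24,36) fires=2
i=10 t=54 v=9: → [48,60); WM=40
i=11 t=57 v=6: → [48,60); WM=56; [36,48) fires=2
i=12 t=62 v=6: → [60,72); WM=56
i=13 t=70 v=2: → [60,72); WM=69; [48,60) fires=2
i=14 t=65 v=4: DROP (t<69-2); WM=69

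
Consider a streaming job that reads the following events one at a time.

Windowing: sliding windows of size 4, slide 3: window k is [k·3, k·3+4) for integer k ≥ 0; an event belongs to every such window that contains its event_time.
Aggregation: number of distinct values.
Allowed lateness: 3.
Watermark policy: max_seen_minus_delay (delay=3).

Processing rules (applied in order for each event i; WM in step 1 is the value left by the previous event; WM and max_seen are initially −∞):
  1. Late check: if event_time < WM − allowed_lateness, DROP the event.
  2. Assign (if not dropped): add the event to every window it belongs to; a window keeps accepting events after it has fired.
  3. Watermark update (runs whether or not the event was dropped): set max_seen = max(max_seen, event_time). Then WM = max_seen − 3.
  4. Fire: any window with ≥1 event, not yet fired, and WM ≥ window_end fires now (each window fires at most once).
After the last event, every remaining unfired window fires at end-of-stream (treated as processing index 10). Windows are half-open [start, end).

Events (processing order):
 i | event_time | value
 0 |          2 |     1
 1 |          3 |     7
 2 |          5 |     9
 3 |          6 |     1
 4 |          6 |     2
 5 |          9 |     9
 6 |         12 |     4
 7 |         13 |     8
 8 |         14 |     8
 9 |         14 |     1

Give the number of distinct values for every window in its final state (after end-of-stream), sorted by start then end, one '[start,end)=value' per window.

i=0 t=2 v=1: → [0,4); WM=-1
i=1 t=3 v=7: → [3,7),[0,4); WM=0
i=2 t=5 v=9: → [3,7); WM=2
i=3 t=6 v=1: → [6,10),[3,7); WM=3
i=4 t=6 v=2: → [6,10),[3,7); WM=3
i=5 t=9 v=9: → [9,13),[6,10); WM=6; [0,4) fires=2
i=6 t=12 v=4: → [12,16),[9,13); WM=9; [3,7) fires=4
i=7 t=13 v=8: → [12,16); WM=10; [6,10) fires=3
i=8 t=14 v=8: → [12,16); WM=11
i=9 t=14 v=1: → [12,16); WM=11

[0,4)=2 [3,7)=4 [6,10)=3 [9,13)=2 [12,16)=3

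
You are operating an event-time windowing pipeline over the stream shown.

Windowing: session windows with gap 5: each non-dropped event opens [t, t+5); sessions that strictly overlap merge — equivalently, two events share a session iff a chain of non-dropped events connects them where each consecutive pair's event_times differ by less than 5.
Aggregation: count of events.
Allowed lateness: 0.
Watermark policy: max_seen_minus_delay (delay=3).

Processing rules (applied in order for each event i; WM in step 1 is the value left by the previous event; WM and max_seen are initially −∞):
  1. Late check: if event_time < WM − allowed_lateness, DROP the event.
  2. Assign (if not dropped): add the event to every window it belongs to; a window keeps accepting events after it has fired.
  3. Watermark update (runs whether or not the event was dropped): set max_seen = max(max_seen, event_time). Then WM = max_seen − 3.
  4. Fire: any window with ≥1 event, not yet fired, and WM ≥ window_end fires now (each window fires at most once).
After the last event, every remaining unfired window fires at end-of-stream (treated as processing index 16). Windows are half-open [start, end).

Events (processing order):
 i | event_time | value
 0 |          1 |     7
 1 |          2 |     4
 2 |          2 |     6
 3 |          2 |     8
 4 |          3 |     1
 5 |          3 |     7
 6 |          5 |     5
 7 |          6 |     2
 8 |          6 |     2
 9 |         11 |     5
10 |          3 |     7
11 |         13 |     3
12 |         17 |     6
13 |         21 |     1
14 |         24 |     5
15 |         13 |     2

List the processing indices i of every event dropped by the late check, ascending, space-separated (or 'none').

10 15

i=0 t=1 v=7: → [1,6); WM=-2
i=1 t=2 v=4: → [1,7); WM=-1
i=2 t=2 v=6: → [1,7); WM=-1
i=3 t=2 v=8: → [1,7); WM=-1
i=4 t=3 v=1: → [1,8); WM=0
i=5 t=3 v=7: → [1,8); WM=0
i=6 t=5 v=5: → [1,10); WM=2
i=7 t=6 v=2: → [1,11); WM=3
i=8 t=6 v=2: → [1,11); WM=3
i=9 t=11 v=5: → [11,16); WM=8
i=10 t=3 v=7: DROP (t<8-0); WM=8
i=11 t=13 v=3: → [11,18); WM=10
i=12 t=17 v=6: → [11,22); WM=14
i=13 t=21 v=1: → [11,26); WM=18
i=14 t=24 v=5: → [11,29); WM=21
i=15 t=13 v=2: DROP (t<21-0); WM=21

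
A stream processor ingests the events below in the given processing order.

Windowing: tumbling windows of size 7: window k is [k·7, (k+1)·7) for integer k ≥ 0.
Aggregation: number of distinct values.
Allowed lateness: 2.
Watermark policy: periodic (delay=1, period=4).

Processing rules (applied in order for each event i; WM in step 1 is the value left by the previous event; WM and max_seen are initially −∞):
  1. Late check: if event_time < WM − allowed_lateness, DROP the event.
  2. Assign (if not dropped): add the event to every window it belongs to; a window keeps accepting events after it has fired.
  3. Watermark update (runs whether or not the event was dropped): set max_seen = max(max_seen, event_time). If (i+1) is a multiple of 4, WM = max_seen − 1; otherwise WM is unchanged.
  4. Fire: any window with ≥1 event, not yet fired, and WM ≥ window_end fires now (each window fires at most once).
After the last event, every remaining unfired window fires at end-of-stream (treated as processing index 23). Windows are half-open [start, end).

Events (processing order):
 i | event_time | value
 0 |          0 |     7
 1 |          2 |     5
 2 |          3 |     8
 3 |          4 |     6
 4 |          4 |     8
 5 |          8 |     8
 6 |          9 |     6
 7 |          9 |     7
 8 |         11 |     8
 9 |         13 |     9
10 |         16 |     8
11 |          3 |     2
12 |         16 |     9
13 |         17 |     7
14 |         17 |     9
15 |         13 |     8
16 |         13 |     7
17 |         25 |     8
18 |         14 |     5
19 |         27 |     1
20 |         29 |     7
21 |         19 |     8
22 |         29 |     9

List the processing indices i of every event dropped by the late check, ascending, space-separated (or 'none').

11 16 21

i=0 t=0 v=7: → [0,7); WM=−∞
i=1 t=2 v=5: → [0,7); WM=−∞
i=2 t=3 v=8: → [0,7); WM=−∞
i=3 t=4 v=6: → [0,7); WM=3
i=4 t=4 v=8: → [0,7); WM=3
i=5 t=8 v=8: → [7,14); WM=3
i=6 t=9 v=6: → [7,14); WM=3
i=7 t=9 v=7: → [7,14); WM=8; [0,7) fires=4
i=8 t=11 v=8: → [7,14); WM=8
i=9 t=13 v=9: → [7,14); WM=8
i=10 t=16 v=8: → [14,21); WM=8
i=11 t=3 v=2: DROP (t<8-2); WM=15; [7,14) fires=4
i=12 t=16 v=9: → [14,21); WM=15
i=13 t=17 v=7: → [14,21); WM=15
i=14 t=17 v=9: → [14,21); WM=15
i=15 t=13 v=8: → [7,14); WM=16
i=16 t=13 v=7: DROP (t<16-2); WM=16
i=17 t=25 v=8: → [21,28); WM=16
i=18 t=14 v=5: → [14,21); WM=16
i=19 t=27 v=1: → [21,28); WM=26; [14,21) fires=4
i=20 t=29 v=7: → [28,35); WM=26
i=21 t=19 v=8: DROP (t<26-2); WM=26
i=22 t=29 v=9: → [28,35); WM=26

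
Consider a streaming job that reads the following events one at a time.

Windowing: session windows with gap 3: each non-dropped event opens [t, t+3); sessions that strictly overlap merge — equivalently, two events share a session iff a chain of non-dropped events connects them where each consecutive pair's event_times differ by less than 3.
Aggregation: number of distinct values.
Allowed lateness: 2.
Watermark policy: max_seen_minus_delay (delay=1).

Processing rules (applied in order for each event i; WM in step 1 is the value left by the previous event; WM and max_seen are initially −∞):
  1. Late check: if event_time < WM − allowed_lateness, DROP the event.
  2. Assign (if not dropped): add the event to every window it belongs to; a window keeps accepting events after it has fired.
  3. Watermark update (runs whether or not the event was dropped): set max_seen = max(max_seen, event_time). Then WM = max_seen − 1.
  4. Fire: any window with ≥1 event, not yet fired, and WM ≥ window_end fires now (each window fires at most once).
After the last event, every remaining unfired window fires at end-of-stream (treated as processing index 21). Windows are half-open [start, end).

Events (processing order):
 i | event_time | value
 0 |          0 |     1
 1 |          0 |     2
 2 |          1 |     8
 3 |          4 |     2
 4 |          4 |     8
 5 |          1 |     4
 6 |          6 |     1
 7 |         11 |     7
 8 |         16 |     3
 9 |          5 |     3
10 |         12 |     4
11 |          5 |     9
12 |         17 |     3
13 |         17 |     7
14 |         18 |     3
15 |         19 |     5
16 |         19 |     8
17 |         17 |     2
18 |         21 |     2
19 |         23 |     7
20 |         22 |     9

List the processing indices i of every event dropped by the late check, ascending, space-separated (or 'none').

i=0 t=0 v=1: → [0,3); WM=-1
i=1 t=0 v=2: → [0,3); WM=-1
i=2 t=1 v=8: → [0,4); WM=0
i=3 t=4 v=2: → [4,7); WM=3
i=4 t=4 v=8: → [4,7); WM=3
i=5 t=1 v=4: → [0,4); WM=3
i=6 t=6 v=1: → [4,9); WM=5
i=7 t=11 v=7: → [11,14); WM=10
i=8 t=16 v=3: → [16,19); WM=15
i=9 t=5 v=3: DROP (t<15-2); WM=15
i=10 t=12 v=4: DROP (t<15-2); WM=15
i=11 t=5 v=9: DROP (t<15-2); WM=15
i=12 t=17 v=3: → [16,20); WM=16
i=13 t=17 v=7: → [16,20); WM=16
i=14 t=18 v=3: → [16,21); WM=17
i=15 t=19 v=5: → [16,22); WM=18
i=16 t=19 v=8: → [16,22); WM=18
i=17 t=17 v=2: → [16,22); WM=18
i=18 t=21 v=2: → [16,24); WM=20
i=19 t=23 v=7: → [16,26); WM=22
i=20 t=22 v=9: → [16,26); WM=22

9 10 11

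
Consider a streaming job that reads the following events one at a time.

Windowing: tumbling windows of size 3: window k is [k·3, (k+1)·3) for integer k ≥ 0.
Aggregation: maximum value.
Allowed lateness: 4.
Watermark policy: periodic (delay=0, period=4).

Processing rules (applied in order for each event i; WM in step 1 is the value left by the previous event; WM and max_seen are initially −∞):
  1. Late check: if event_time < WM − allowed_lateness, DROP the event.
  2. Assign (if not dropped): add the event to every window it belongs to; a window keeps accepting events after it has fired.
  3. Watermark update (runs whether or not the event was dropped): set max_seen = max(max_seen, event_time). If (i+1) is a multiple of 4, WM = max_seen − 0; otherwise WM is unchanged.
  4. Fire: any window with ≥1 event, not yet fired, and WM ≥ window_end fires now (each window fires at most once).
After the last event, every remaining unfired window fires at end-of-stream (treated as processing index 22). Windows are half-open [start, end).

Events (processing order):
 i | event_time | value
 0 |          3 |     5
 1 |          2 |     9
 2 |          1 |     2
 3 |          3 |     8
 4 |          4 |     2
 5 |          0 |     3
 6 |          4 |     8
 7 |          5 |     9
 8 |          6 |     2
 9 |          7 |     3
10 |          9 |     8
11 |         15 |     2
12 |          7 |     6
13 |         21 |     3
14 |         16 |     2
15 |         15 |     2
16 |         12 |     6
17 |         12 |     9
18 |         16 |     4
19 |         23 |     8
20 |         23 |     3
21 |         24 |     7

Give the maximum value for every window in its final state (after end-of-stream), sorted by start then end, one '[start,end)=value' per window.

i=0 t=3 v=5: → [3,6); WM=−∞
i=1 t=2 v=9: → [0,3); WM=−∞
i=2 t=1 v=2: → [0,3); WM=−∞
i=3 t=3 v=8: → [3,6); WM=3; [0,3) fires=9
i=4 t=4 v=2: → [3,6); WM=3
i=5 t=0 v=3: → [0,3); WM=3
i=6 t=4 v=8: → [3,6); WM=3
i=7 t=5 v=9: → [3,6); WM=5
i=8 t=6 v=2: → [6,9); WM=5
i=9 t=7 v=3: → [6,9); WM=5
i=10 t=9 v=8: → [9,12); WM=5
i=11 t=15 v=2: → [15,18); WM=15; [3,6) fires=9 [6,9) fires=3 [9,12) fires=8
i=12 t=7 v=6: DROP (t<15-4); WM=15
i=13 t=21 v=3: → [21,24); WM=15
i=14 t=16 v=2: → [15,18); WM=15
i=15 t=15 v=2: → [15,18); WM=21; [15,18) fires=2
i=16 t=12 v=6: DROP (t<21-4); WM=21
i=17 t=12 v=9: DROP (t<21-4); WM=21
i=18 t=16 v=4: DROP (t<21-4); WM=21
i=19 t=23 v=8: → [21,24); WM=23
i=20 t=23 v=3: → [21,24); WM=23
i=21 t=24 v=7: → [24,27); WM=23

[0,3)=9 [3,6)=9 [6,9)=3 [9,12)=8 [15,18)=2 [21,24)=8 [24,27)=7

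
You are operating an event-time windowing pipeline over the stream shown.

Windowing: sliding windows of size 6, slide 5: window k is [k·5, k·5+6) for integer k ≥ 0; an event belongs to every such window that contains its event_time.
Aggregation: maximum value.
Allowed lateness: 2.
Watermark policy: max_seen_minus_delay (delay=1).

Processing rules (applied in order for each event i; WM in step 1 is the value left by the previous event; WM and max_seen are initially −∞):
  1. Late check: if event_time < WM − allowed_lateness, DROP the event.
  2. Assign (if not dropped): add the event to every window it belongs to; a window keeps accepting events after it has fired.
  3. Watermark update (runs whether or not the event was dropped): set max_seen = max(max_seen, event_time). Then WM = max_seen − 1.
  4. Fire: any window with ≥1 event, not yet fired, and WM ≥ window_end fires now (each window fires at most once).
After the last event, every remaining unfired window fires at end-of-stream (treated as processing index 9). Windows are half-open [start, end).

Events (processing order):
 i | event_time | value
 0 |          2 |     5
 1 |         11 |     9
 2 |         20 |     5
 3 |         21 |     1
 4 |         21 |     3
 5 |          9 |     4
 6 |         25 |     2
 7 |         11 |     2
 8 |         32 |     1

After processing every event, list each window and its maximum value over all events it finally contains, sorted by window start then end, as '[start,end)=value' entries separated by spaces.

[0,6)=5 [10,16)=9 [15,21)=5 [20,26)=5 [25,31)=2 [30,36)=1

i=0 t=2 v=5: → [0,6); WM=1
i=1 t=11 v=9: → [10,16); WM=10; [0,6) fires=5
i=2 t=20 v=5: → [20,26),[15,21); WM=19; [10,16) fires=9
i=3 t=21 v=1: → [20,26); WM=20
i=4 t=21 v=3: → [20,26); WM=20
i=5 t=9 v=4: DROP (t<20-2); WM=20
i=6 t=25 v=2: → [25,31),[20,26); WM=24; [15,21) fires=5
i=7 t=11 v=2: DROP (t<24-2); WM=24
i=8 t=32 v=1: → [30,36); WM=31; [20,26) fires=5 [25,31) fires=2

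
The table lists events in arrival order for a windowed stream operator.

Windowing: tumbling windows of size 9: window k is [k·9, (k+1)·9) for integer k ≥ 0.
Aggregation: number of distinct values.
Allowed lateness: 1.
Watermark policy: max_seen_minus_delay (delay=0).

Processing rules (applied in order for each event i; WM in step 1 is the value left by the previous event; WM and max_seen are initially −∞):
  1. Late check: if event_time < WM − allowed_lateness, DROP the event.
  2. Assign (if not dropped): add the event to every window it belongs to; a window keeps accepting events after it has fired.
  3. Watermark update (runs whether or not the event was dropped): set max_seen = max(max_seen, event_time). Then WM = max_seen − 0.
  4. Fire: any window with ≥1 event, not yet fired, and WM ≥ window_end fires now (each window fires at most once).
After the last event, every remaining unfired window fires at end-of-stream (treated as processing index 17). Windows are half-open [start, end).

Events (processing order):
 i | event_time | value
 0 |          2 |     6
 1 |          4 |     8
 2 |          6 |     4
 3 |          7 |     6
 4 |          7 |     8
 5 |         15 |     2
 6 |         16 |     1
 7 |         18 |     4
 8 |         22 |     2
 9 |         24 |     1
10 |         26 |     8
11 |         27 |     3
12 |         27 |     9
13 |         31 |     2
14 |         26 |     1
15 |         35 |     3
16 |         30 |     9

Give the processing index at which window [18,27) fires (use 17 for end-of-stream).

11

i=0 t=2 v=6: → [0,9); WM=2
i=1 t=4 v=8: → [0,9); WM=4
i=2 t=6 v=4: → [0,9); WM=6
i=3 t=7 v=6: → [0,9); WM=7
i=4 t=7 v=8: → [0,9); WM=7
i=5 t=15 v=2: → [9,18); WM=15; [0,9) fires=3
i=6 t=16 v=1: → [9,18); WM=16
i=7 t=18 v=4: → [18,27); WM=18; [9,18) fires=2
i=8 t=22 v=2: → [18,27); WM=22
i=9 t=24 v=1: → [18,27); WM=24
i=10 t=26 v=8: → [18,27); WM=26
i=11 t=27 v=3: → [27,36); WM=27; [18,27) fires=4
i=12 t=27 v=9: → [27,36); WM=27
i=13 t=31 v=2: → [27,36); WM=31
i=14 t=26 v=1: DROP (t<31-1); WM=31
i=15 t=35 v=3: → [27,36); WM=35
i=16 t=30 v=9: DROP (t<35-1); WM=35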